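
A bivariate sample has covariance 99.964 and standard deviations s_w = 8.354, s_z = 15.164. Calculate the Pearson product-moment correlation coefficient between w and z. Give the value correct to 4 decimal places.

r = Cov(w,z) / (s_w · s_z) = 99.964 / (8.354 × 15.164)
  = 99.964 / 126.6801 ≈ 0.7891

0.7891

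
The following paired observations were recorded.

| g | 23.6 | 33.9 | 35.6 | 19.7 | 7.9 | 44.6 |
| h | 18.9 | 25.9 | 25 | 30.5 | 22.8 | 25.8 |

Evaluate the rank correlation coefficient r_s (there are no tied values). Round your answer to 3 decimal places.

Rank g: 3, 4, 5, 2, 1, 6
Rank h: 1, 5, 3, 6, 2, 4
d = rank(g) − rank(h): 2, -1, 2, -4, -1, 2; Σd² = 30
ρ = 1 − 6Σd² / [n(n²−1)] = 1 − 6×30 / (6×35) = 1 − 180/210 ≈ 0.143

0.143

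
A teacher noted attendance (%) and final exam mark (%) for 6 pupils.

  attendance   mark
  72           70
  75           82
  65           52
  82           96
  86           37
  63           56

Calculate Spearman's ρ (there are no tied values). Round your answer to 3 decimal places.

0.086

Rank attendance: 3, 4, 2, 5, 6, 1
Rank mark: 4, 5, 2, 6, 1, 3
d = rank(attendance) − rank(mark): -1, -1, 0, -1, 5, -2; Σd² = 32
ρ = 1 − 6Σd² / [n(n²−1)] = 1 − 6×32 / (6×35) = 1 − 192/210 ≈ 0.086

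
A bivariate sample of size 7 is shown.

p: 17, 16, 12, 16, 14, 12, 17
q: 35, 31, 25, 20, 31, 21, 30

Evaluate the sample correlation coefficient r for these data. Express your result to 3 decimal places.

n = 7, Σp = 104, Σq = 193, Σp² = 1574, Σq² = 5513, Σpq = 2907
nΣpq − ΣpΣq = 20349 − 20072 = 277
nΣp² − (Σp)² = 11018 − 10816 = 202; nΣq² − (Σq)² = 38591 − 37249 = 1342
r = 277 / √(202 × 1342) = 277 / 520.6573 ≈ 0.532

0.532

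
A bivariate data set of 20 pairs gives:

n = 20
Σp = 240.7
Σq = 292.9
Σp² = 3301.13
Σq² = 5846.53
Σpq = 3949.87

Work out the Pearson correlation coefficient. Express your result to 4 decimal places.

0.5354

r = (nΣpq − ΣpΣq) / √[(nΣp² − (Σp)²)(nΣq² − (Σq)²)]
Numerator: 20×3949.87 − 240.7×292.9 = 8496.37
Denominator: √[(66022.6 − 57936.49)(116930.6 − 85790.41)] = √[8086.11 × 31140.19] = 15868.3018
r = 8496.37 / 15868.3018 ≈ 0.5354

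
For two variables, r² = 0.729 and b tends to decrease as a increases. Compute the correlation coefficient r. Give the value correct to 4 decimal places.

-0.8538

|r| = √0.729 = 0.8538
The association is negative, so r = −0.8538.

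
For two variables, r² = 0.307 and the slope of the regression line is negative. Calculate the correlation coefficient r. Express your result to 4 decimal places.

-0.5541

|r| = √0.307 = 0.5541
The association is negative, so r = −0.5541.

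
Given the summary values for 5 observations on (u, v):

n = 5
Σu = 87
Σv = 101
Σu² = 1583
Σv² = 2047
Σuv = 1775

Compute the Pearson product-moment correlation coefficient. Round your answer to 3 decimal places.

0.811

r = (nΣuv − ΣuΣv) / √[(nΣu² − (Σu)²)(nΣv² − (Σv)²)]
Numerator: 5×1775 − 87×101 = 88
Denominator: √[(7915 − 7569)(10235 − 10201)] = √[346 × 34] = 108.4620
r = 88 / 108.4620 ≈ 0.811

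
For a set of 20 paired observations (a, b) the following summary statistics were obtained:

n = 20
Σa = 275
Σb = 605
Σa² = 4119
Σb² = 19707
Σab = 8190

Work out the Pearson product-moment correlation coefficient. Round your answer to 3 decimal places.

-0.187

r = (nΣab − ΣaΣb) / √[(nΣa² − (Σa)²)(nΣb² − (Σb)²)]
Numerator: 20×8190 − 275×605 = -2575
Denominator: √[(82380 − 75625)(394140 − 366025)] = √[6755 × 28115] = 13781.0313
r = -2575 / 13781.0313 ≈ -0.187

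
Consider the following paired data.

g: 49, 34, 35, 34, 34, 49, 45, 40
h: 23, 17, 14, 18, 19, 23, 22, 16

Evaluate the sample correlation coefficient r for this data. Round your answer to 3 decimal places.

0.812

n = 8, Σg = 320, Σh = 152, Σg² = 13120, Σh² = 2968, Σgh = 6210
nΣgh − ΣgΣh = 49680 − 48640 = 1040
nΣg² − (Σg)² = 104960 − 102400 = 2560; nΣh² − (Σh)² = 23744 − 23104 = 640
r = 1040 / √(2560 × 640) = 1040 / 1280.0000 ≈ 0.812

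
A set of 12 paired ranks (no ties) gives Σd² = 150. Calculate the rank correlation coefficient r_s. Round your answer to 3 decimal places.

0.476

ρ = 1 − 6Σd² / [n(n²−1)] = 1 − 6×150 / (12×143)
  = 1 − 900/1716 = 1 − 0.5245 ≈ 0.476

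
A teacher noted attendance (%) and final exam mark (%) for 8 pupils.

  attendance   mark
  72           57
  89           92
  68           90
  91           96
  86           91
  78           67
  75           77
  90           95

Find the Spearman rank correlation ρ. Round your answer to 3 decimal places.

0.833

Rank attendance: 2, 6, 1, 8, 5, 4, 3, 7
Rank mark: 1, 6, 4, 8, 5, 2, 3, 7
d = rank(attendance) − rank(mark): 1, 0, -3, 0, 0, 2, 0, 0; Σd² = 14
ρ = 1 − 6Σd² / [n(n²−1)] = 1 − 6×14 / (8×63) = 1 − 84/504 ≈ 0.833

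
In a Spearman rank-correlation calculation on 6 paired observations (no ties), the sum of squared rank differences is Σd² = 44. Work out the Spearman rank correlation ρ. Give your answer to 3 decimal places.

ρ = 1 − 6Σd² / [n(n²−1)] = 1 − 6×44 / (6×35)
  = 1 − 264/210 = 1 − 1.2571 ≈ -0.257

-0.257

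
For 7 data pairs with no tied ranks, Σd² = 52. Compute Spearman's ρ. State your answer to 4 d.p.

0.0714

ρ = 1 − 6Σd² / [n(n²−1)] = 1 − 6×52 / (7×48)
  = 1 − 312/336 = 1 − 0.92857 ≈ 0.0714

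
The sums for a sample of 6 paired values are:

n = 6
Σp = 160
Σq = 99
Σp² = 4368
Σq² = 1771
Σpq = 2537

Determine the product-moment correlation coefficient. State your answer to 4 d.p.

-0.8726

r = (nΣpq − ΣpΣq) / √[(nΣp² − (Σp)²)(nΣq² − (Σq)²)]
Numerator: 6×2537 − 160×99 = -618
Denominator: √[(26208 − 25600)(10626 − 9801)] = √[608 × 825] = 708.2372
r = -618 / 708.2372 ≈ -0.8726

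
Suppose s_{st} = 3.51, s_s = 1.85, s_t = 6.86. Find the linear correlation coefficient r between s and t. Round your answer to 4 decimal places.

0.2766

r = Cov(s,t) / (s_s · s_t) = 3.51 / (1.85 × 6.86)
  = 3.51 / 12.6910 ≈ 0.2766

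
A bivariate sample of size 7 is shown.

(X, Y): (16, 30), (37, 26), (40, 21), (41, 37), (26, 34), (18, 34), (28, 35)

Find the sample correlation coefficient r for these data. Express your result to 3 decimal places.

-0.316

n = 7, ΣX = 206, ΣY = 217, ΣX² = 6690, ΣY² = 6923, ΣXY = 6275
nΣXY − ΣXΣY = 43925 − 44702 = -777
nΣX² − (ΣX)² = 46830 − 42436 = 4394; nΣY² − (ΣY)² = 48461 − 47089 = 1372
r = -777 / √(4394 × 1372) = -777 / 2455.3142 ≈ -0.316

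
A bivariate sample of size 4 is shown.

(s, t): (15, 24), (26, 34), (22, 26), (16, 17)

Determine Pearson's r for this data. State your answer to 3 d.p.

n = 4, Σs = 79, Σt = 101, Σs² = 1641, Σt² = 2697, Σst = 2088
nΣst − ΣsΣt = 8352 − 7979 = 373
nΣs² − (Σs)² = 6564 − 6241 = 323; nΣt² − (Σt)² = 10788 − 10201 = 587
r = 373 / √(323 × 587) = 373 / 435.4320 ≈ 0.857

0.857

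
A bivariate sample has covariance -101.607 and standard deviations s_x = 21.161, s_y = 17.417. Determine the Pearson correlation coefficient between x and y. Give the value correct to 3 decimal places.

-0.276

r = Cov(x,y) / (s_x · s_y) = -101.607 / (21.161 × 17.417)
  = -101.607 / 368.5611 ≈ -0.276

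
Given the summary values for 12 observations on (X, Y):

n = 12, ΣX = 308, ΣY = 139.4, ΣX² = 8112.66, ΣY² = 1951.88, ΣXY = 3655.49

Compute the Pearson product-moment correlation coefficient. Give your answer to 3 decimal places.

r = (nΣXY − ΣXΣY) / √[(nΣX² − (ΣX)²)(nΣY² − (ΣY)²)]
Numerator: 12×3655.49 − 308×139.4 = 930.68
Denominator: √[(97351.92 − 94864)(23422.56 − 19432.36)] = √[2487.92 × 3990.2] = 3150.7616
r = 930.68 / 3150.7616 ≈ 0.295

0.295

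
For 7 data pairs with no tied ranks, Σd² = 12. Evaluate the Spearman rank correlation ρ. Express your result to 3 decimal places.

ρ = 1 − 6Σd² / [n(n²−1)] = 1 − 6×12 / (7×48)
  = 1 − 72/336 = 1 − 0.2143 ≈ 0.786

0.786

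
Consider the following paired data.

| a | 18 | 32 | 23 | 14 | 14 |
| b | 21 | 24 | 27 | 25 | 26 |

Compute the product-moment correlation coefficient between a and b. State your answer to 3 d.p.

n = 5, Σa = 101, Σb = 123, Σa² = 2269, Σb² = 3047, Σab = 2481
nΣab − ΣaΣb = 12405 − 12423 = -18
nΣa² − (Σa)² = 11345 − 10201 = 1144; nΣb² − (Σb)² = 15235 − 15129 = 106
r = -18 / √(1144 × 106) = -18 / 348.2298 ≈ -0.052

-0.052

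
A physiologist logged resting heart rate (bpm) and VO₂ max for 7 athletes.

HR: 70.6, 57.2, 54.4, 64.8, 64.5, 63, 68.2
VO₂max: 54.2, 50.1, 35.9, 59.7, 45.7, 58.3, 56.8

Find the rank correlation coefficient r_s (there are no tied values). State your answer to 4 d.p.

0.5000

Rank HR: 7, 2, 1, 5, 4, 3, 6
Rank VO₂max: 4, 3, 1, 7, 2, 6, 5
d = rank(HR) − rank(VO₂max): 3, -1, 0, -2, 2, -3, 1; Σd² = 28
ρ = 1 − 6Σd² / [n(n²−1)] = 1 − 6×28 / (7×48) = 1 − 168/336 ≈ 0.5000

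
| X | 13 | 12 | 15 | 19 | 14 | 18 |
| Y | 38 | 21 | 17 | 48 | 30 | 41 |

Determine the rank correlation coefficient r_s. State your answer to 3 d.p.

Rank X: 2, 1, 4, 6, 3, 5
Rank Y: 4, 2, 1, 6, 3, 5
d = rank(X) − rank(Y): -2, -1, 3, 0, 0, 0; Σd² = 14
ρ = 1 − 6Σd² / [n(n²−1)] = 1 − 6×14 / (6×35) = 1 − 84/210 ≈ 0.600

0.600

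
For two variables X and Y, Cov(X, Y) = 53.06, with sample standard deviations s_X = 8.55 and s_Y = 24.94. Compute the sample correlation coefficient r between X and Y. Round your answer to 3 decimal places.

r = Cov(X,Y) / (s_X · s_Y) = 53.06 / (8.55 × 24.94)
  = 53.06 / 213.2370 ≈ 0.249

0.249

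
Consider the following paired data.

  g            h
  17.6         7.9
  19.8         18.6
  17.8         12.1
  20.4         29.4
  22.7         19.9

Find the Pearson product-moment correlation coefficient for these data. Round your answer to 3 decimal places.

n = 5, Σg = 98.3, Σh = 87.9, Σg² = 1950.09, Σh² = 1815.15, Σgh = 1774.19
nΣgh − ΣgΣh = 8870.95 − 8640.57 = 230.38
nΣg² − (Σg)² = 9750.45 − 9662.89 = 87.56; nΣh² − (Σh)² = 9075.75 − 7726.41 = 1349.34
r = 230.38 / √(87.56 × 1349.34) = 230.38 / 343.7269 ≈ 0.670

0.670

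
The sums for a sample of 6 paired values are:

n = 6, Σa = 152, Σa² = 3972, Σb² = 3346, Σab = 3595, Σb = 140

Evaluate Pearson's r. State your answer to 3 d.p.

r = (nΣab − ΣaΣb) / √[(nΣa² − (Σa)²)(nΣb² − (Σb)²)]
Numerator: 6×3595 − 152×140 = 290
Denominator: √[(23832 − 23104)(20076 − 19600)] = √[728 × 476] = 588.6663
r = 290 / 588.6663 ≈ 0.493

0.493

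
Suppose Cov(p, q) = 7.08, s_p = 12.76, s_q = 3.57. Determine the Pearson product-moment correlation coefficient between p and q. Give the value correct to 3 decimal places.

r = Cov(p,q) / (s_p · s_q) = 7.08 / (12.76 × 3.57)
  = 7.08 / 45.5532 ≈ 0.155

0.155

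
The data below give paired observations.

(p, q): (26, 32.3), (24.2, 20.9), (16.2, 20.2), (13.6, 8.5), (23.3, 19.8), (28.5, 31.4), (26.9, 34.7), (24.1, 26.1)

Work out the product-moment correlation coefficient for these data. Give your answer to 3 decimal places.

0.873

n = 8, Σp = 182.8, Σq = 193.9, Σp² = 4368.6, Σq² = 5223.69, Σpq = 4707.1
nΣpq − ΣpΣq = 37656.8 − 35444.92 = 2211.88
nΣp² − (Σp)² = 34948.8 − 33415.84 = 1532.96; nΣq² − (Σq)² = 41789.52 − 37597.21 = 4192.31
r = 2211.88 / √(1532.96 × 4192.31) = 2211.88 / 2535.0826 ≈ 0.873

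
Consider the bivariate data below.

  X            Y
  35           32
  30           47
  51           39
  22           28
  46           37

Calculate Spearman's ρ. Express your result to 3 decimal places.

0.400

Rank X: 3, 2, 5, 1, 4
Rank Y: 2, 5, 4, 1, 3
d = rank(X) − rank(Y): 1, -3, 1, 0, 1; Σd² = 12
ρ = 1 − 6Σd² / [n(n²−1)] = 1 − 6×12 / (5×24) = 1 − 72/120 ≈ 0.400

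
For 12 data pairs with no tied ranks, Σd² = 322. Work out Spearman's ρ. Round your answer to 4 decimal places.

ρ = 1 − 6Σd² / [n(n²−1)] = 1 − 6×322 / (12×143)
  = 1 − 1932/1716 = 1 − 1.12587 ≈ -0.1259

-0.1259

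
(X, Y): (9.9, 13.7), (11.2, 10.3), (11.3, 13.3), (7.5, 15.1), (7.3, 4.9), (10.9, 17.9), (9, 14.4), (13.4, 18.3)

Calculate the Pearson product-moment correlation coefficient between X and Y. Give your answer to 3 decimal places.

0.552

n = 8, ΣX = 80.5, ΣY = 107.9, ΣX² = 840.05, ΣY² = 1585.35, ΣXY = 1120.23
nΣXY − ΣXΣY = 8961.84 − 8685.95 = 275.89
nΣX² − (ΣX)² = 6720.4 − 6480.25 = 240.15; nΣY² − (ΣY)² = 12682.8 − 11642.41 = 1040.39
r = 275.89 / √(240.15 × 1040.39) = 275.89 / 499.8496 ≈ 0.552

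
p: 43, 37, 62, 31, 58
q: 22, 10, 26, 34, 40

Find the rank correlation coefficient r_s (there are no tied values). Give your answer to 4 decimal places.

0.2000

Rank p: 3, 2, 5, 1, 4
Rank q: 2, 1, 3, 4, 5
d = rank(p) − rank(q): 1, 1, 2, -3, -1; Σd² = 16
ρ = 1 − 6Σd² / [n(n²−1)] = 1 − 6×16 / (5×24) = 1 − 96/120 ≈ 0.2000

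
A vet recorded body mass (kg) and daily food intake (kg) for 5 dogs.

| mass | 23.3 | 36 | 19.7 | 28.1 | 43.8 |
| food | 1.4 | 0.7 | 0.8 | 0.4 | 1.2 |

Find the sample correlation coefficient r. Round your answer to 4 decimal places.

0.1006

n = 5, Σx = 150.9, Σy = 4.5, Σx² = 4935.03, Σy² = 4.69, Σxy = 137.38
nΣxy − ΣxΣy = 686.9 − 679.05 = 7.85
nΣx² − (Σx)² = 24675.15 − 22770.81 = 1904.34; nΣy² − (Σy)² = 23.45 − 20.25 = 3.2
r = 7.85 / √(1904.34 × 3.2) = 7.85 / 78.0634 ≈ 0.1006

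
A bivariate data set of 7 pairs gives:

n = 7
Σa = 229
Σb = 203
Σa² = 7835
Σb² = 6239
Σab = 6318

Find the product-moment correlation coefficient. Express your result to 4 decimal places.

-0.9290

r = (nΣab − ΣaΣb) / √[(nΣa² − (Σa)²)(nΣb² − (Σb)²)]
Numerator: 7×6318 − 229×203 = -2261
Denominator: √[(54845 − 52441)(43673 − 41209)] = √[2404 × 2464] = 2433.8151
r = -2261 / 2433.8151 ≈ -0.9290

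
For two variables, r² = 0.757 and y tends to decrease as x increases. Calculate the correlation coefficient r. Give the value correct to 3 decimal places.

|r| = √0.757 = 0.870
The association is negative, so r = −0.870.

-0.870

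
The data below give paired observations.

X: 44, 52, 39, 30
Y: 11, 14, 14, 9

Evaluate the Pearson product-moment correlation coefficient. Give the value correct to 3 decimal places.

0.709

n = 4, ΣX = 165, ΣY = 48, ΣX² = 7061, ΣY² = 594, ΣXY = 2028
nΣXY − ΣXΣY = 8112 − 7920 = 192
nΣX² − (ΣX)² = 28244 − 27225 = 1019; nΣY² − (ΣY)² = 2376 − 2304 = 72
r = 192 / √(1019 × 72) = 192 / 270.8653 ≈ 0.709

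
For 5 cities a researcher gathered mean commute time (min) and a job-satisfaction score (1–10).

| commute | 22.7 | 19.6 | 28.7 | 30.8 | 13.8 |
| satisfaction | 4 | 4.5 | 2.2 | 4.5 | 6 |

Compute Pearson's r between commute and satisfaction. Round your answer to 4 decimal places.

-0.7079

n = 5, Σx = 115.6, Σy = 21.2, Σx² = 2862.22, Σy² = 97.34, Σxy = 463.54
nΣxy − ΣxΣy = 2317.7 − 2450.72 = -133.02
nΣx² − (Σx)² = 14311.1 − 13363.36 = 947.74; nΣy² − (Σy)² = 486.7 − 449.44 = 37.26
r = -133.02 / √(947.74 × 37.26) = -133.02 / 187.9170 ≈ -0.7079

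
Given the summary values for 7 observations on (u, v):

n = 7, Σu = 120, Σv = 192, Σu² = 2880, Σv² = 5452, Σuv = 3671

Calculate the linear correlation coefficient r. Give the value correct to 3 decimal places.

0.971

r = (nΣuv − ΣuΣv) / √[(nΣu² − (Σu)²)(nΣv² − (Σv)²)]
Numerator: 7×3671 − 120×192 = 2657
Denominator: √[(20160 − 14400)(38164 − 36864)] = √[5760 × 1300] = 2736.4210
r = 2657 / 2736.4210 ≈ 0.971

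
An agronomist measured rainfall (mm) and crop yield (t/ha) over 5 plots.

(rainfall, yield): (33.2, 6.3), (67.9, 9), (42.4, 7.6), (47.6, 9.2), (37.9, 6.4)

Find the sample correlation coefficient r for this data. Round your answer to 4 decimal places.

0.8043

n = 5, Σx = 229, Σy = 38.5, Σx² = 11212.58, Σy² = 304.05, Σxy = 1822.98
nΣxy − ΣxΣy = 9114.9 − 8816.5 = 298.4
nΣx² − (Σx)² = 56062.9 − 52441 = 3621.9; nΣy² − (Σy)² = 1520.25 − 1482.25 = 38
r = 298.4 / √(3621.9 × 38) = 298.4 / 370.9881 ≈ 0.8043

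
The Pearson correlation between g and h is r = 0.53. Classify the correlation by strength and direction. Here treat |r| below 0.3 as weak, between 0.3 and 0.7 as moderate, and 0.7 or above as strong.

moderate positive

r = 0.53 > 0 so the relationship is positive.
|r| = 0.53, which falls in the moderate range.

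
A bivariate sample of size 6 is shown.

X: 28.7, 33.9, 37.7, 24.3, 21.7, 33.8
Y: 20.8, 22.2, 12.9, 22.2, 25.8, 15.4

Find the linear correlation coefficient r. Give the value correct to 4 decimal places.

-0.8414

n = 6, ΣX = 180.1, ΣY = 119.3, ΣX² = 5598.01, ΣY² = 2487.53, ΣXY = 3455.71
nΣXY − ΣXΣY = 20734.26 − 21485.93 = -751.67
nΣX² − (ΣX)² = 33588.06 − 32436.01 = 1152.05; nΣY² − (ΣY)² = 14925.18 − 14232.49 = 692.69
r = -751.67 / √(1152.05 × 692.69) = -751.67 / 893.3160 ≈ -0.8414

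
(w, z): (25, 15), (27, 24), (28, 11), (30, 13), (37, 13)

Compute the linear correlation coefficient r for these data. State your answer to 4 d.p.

n = 5, Σw = 147, Σz = 76, Σw² = 4407, Σz² = 1260, Σwz = 2202
nΣwz − ΣwΣz = 11010 − 11172 = -162
nΣw² − (Σw)² = 22035 − 21609 = 426; nΣz² − (Σz)² = 6300 − 5776 = 524
r = -162 / √(426 × 524) = -162 / 472.4659 ≈ -0.3429

-0.3429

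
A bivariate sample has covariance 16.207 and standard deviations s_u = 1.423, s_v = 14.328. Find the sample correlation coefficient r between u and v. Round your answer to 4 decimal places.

r = Cov(u,v) / (s_u · s_v) = 16.207 / (1.423 × 14.328)
  = 16.207 / 20.3887 ≈ 0.7949

0.7949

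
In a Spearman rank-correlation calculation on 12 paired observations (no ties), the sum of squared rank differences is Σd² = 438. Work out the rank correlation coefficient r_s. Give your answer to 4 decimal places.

ρ = 1 − 6Σd² / [n(n²−1)] = 1 − 6×438 / (12×143)
  = 1 − 2628/1716 = 1 − 1.53147 ≈ -0.5315

-0.5315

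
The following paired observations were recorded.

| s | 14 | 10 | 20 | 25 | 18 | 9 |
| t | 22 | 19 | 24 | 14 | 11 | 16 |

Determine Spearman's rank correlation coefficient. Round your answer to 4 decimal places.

Rank s: 3, 2, 5, 6, 4, 1
Rank t: 5, 4, 6, 2, 1, 3
d = rank(s) − rank(t): -2, -2, -1, 4, 3, -2; Σd² = 38
ρ = 1 − 6Σd² / [n(n²−1)] = 1 − 6×38 / (6×35) = 1 − 228/210 ≈ -0.0857

-0.0857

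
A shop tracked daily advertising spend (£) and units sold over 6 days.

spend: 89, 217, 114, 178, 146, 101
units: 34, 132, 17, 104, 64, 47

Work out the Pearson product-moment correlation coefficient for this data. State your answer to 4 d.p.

n = 6, Σx = 845, Σy = 398, Σx² = 131207, Σy² = 35990, Σxy = 66211
nΣxy − ΣxΣy = 397266 − 336310 = 60956
nΣx² − (Σx)² = 787242 − 714025 = 73217; nΣy² − (Σy)² = 215940 − 158404 = 57536
r = 60956 / √(73217 × 57536) = 60956 / 64904.6478 ≈ 0.9392

0.9392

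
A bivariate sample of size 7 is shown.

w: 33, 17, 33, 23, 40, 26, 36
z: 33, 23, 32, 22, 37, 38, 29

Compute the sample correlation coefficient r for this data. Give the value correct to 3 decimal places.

0.643

n = 7, Σw = 208, Σz = 214, Σw² = 6568, Σz² = 6780, Σwz = 6554
nΣwz − ΣwΣz = 45878 − 44512 = 1366
nΣw² − (Σw)² = 45976 − 43264 = 2712; nΣz² − (Σz)² = 47460 − 45796 = 1664
r = 1366 / √(2712 × 1664) = 1366 / 2124.3277 ≈ 0.643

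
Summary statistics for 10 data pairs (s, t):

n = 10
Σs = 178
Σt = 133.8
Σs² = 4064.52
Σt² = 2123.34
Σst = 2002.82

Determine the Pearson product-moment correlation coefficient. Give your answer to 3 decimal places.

r = (nΣst − ΣsΣt) / √[(nΣs² − (Σs)²)(nΣt² − (Σt)²)]
Numerator: 10×2002.82 − 178×133.8 = -3788.2
Denominator: √[(40645.2 − 31684)(21233.4 − 17902.44)] = √[8961.2 × 3330.96] = 5463.4603
r = -3788.2 / 5463.4603 ≈ -0.693

-0.693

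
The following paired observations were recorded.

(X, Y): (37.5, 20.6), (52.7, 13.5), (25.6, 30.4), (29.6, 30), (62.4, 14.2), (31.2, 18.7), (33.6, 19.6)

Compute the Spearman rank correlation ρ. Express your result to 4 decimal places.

Rank X: 5, 6, 1, 2, 7, 3, 4
Rank Y: 5, 1, 7, 6, 2, 3, 4
d = rank(X) − rank(Y): 0, 5, -6, -4, 5, 0, 0; Σd² = 102
ρ = 1 − 6Σd² / [n(n²−1)] = 1 − 6×102 / (7×48) = 1 − 612/336 ≈ -0.8214

-0.8214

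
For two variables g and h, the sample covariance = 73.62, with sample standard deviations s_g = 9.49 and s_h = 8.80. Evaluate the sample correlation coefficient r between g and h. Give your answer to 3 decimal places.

r = Cov(g,h) / (s_g · s_h) = 73.62 / (9.49 × 8.80)
  = 73.62 / 83.5120 ≈ 0.882

0.882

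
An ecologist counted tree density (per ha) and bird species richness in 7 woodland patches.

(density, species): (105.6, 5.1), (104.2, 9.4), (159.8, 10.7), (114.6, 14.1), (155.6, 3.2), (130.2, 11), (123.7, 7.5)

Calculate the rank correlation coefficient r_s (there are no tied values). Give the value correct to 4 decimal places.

0.0000

Rank density: 2, 1, 7, 3, 6, 5, 4
Rank species: 2, 4, 5, 7, 1, 6, 3
d = rank(density) − rank(species): 0, -3, 2, -4, 5, -1, 1; Σd² = 56
ρ = 1 − 6Σd² / [n(n²−1)] = 1 − 6×56 / (7×48) = 1 − 336/336 ≈ 0.0000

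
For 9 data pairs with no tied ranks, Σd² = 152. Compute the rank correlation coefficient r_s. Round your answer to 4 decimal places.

-0.2667

ρ = 1 − 6Σd² / [n(n²−1)] = 1 − 6×152 / (9×80)
  = 1 − 912/720 = 1 − 1.26667 ≈ -0.2667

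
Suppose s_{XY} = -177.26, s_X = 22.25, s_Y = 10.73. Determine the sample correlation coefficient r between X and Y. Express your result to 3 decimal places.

r = Cov(X,Y) / (s_X · s_Y) = -177.26 / (22.25 × 10.73)
  = -177.26 / 238.7425 ≈ -0.742

-0.742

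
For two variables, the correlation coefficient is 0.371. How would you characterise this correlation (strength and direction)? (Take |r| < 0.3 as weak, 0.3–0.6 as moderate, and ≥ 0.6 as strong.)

moderate positive

r = 0.371 > 0 so the relationship is positive.
|r| = 0.371, which falls in the moderate range.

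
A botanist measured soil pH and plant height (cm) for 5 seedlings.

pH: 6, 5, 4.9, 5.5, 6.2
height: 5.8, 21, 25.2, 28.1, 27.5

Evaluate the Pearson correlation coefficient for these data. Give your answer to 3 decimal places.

n = 5, Σx = 27.6, Σy = 107.6, Σx² = 153.7, Σy² = 2655.54, Σxy = 588.33
nΣxy − ΣxΣy = 2941.65 − 2969.76 = -28.11
nΣx² − (Σx)² = 768.5 − 761.76 = 6.74; nΣy² − (Σy)² = 13277.7 − 11577.76 = 1699.94
r = -28.11 / √(6.74 × 1699.94) = -28.11 / 107.0402 ≈ -0.263

-0.263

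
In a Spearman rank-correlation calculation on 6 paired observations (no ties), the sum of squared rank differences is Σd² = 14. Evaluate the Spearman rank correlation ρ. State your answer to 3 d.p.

0.600

ρ = 1 − 6Σd² / [n(n²−1)] = 1 − 6×14 / (6×35)
  = 1 − 84/210 = 1 − 0.4000 ≈ 0.600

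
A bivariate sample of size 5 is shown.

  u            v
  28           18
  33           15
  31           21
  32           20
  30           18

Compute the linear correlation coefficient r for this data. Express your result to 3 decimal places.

-0.203

n = 5, Σu = 154, Σv = 92, Σu² = 4758, Σv² = 1714, Σuv = 2830
nΣuv − ΣuΣv = 14150 − 14168 = -18
nΣu² − (Σu)² = 23790 − 23716 = 74; nΣv² − (Σv)² = 8570 − 8464 = 106
r = -18 / √(74 × 106) = -18 / 88.5664 ≈ -0.203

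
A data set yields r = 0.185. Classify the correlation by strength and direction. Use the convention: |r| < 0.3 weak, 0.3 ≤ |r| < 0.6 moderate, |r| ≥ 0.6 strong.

weak positive

r = 0.185 > 0 so the relationship is positive.
|r| = 0.185, which falls in the weak range.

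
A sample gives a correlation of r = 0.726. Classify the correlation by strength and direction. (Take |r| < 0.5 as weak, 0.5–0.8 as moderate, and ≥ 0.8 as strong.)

r = 0.726 > 0 so the relationship is positive.
|r| = 0.726, which falls in the moderate range.

moderate positive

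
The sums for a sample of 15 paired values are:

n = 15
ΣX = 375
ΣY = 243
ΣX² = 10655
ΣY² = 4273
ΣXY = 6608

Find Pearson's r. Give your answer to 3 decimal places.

0.812

r = (nΣXY − ΣXΣY) / √[(nΣX² − (ΣX)²)(nΣY² − (ΣY)²)]
Numerator: 15×6608 − 375×243 = 7995
Denominator: √[(159825 − 140625)(64095 − 59049)] = √[19200 × 5046] = 9842.9264
r = 7995 / 9842.9264 ≈ 0.812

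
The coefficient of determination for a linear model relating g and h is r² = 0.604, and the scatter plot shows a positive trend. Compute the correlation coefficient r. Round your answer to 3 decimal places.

0.777

|r| = √0.604 = 0.777
The association is positive, so r = 0.777.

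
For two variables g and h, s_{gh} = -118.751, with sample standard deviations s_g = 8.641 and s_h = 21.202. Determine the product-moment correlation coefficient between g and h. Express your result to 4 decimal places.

-0.6482

r = Cov(g,h) / (s_g · s_h) = -118.751 / (8.641 × 21.202)
  = -118.751 / 183.2065 ≈ -0.6482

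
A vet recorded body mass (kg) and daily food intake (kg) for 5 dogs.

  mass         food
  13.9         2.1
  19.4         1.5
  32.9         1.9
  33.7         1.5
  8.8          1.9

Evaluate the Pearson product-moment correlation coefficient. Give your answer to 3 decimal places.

n = 5, Σx = 108.7, Σy = 8.9, Σx² = 2865.11, Σy² = 16.13, Σxy = 188.07
nΣxy − ΣxΣy = 940.35 − 967.43 = -27.08
nΣx² − (Σx)² = 14325.55 − 11815.69 = 2509.86; nΣy² − (Σy)² = 80.65 − 79.21 = 1.44
r = -27.08 / √(2509.86 × 1.44) = -27.08 / 60.1182 ≈ -0.450

-0.450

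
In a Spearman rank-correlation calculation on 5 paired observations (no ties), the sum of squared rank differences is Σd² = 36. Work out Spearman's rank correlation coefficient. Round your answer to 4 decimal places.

-0.8000

ρ = 1 − 6Σd² / [n(n²−1)] = 1 − 6×36 / (5×24)
  = 1 − 216/120 = 1 − 1.80000 ≈ -0.8000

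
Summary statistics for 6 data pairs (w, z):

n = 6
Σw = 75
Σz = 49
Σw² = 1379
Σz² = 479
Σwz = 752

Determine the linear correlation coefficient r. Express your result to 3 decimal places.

r = (nΣwz − ΣwΣz) / √[(nΣw² − (Σw)²)(nΣz² − (Σz)²)]
Numerator: 6×752 − 75×49 = 837
Denominator: √[(8274 − 5625)(2874 − 2401)] = √[2649 × 473] = 1119.3646
r = 837 / 1119.3646 ≈ 0.748

0.748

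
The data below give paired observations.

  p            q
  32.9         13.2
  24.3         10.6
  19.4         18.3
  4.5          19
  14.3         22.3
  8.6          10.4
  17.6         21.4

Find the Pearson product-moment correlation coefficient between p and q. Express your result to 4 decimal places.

-0.2931

n = 7, Σp = 121.6, Σq = 115.2, Σp² = 2657.72, Σq² = 2045.9, Σpq = 1917.35
nΣpq − ΣpΣq = 13421.45 − 14008.32 = -586.87
nΣp² − (Σp)² = 18604.04 − 14786.56 = 3817.48; nΣq² − (Σq)² = 14321.3 − 13271.04 = 1050.26
r = -586.87 / √(3817.48 × 1050.26) = -586.87 / 2002.3353 ≈ -0.2931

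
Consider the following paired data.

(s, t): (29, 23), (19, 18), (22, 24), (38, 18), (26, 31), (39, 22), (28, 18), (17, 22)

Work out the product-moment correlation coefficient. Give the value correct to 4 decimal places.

-0.1330

n = 8, Σs = 218, Σt = 176, Σs² = 6400, Σt² = 4006, Σst = 4763
nΣst − ΣsΣt = 38104 − 38368 = -264
nΣs² − (Σs)² = 51200 − 47524 = 3676; nΣt² − (Σt)² = 32048 − 30976 = 1072
r = -264 / √(3676 × 1072) = -264 / 1985.1126 ≈ -0.1330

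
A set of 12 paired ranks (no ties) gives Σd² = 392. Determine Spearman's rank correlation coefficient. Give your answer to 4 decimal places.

ρ = 1 − 6Σd² / [n(n²−1)] = 1 − 6×392 / (12×143)
  = 1 − 2352/1716 = 1 − 1.37063 ≈ -0.3706

-0.3706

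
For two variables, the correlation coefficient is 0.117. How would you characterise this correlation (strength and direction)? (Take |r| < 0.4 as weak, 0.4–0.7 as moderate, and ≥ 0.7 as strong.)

weak positive

r = 0.117 > 0 so the relationship is positive.
|r| = 0.117, which falls in the weak range.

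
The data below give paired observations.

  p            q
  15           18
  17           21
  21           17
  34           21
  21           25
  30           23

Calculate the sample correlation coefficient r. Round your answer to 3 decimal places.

0.340

n = 6, Σp = 138, Σq = 125, Σp² = 3452, Σq² = 2649, Σpq = 2913
nΣpq − ΣpΣq = 17478 − 17250 = 228
nΣp² − (Σp)² = 20712 − 19044 = 1668; nΣq² − (Σq)² = 15894 − 15625 = 269
r = 228 / √(1668 × 269) = 228 / 669.8448 ≈ 0.340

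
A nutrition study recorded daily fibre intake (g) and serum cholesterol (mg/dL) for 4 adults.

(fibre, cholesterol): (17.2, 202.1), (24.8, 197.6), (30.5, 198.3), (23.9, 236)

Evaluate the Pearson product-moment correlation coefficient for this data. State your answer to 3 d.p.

n = 4, Σx = 96.4, Σy = 834, Σx² = 2412.34, Σy² = 174909.06, Σxy = 20065.15
nΣxy − ΣxΣy = 80260.6 − 80397.6 = -137
nΣx² − (Σx)² = 9649.36 − 9292.96 = 356.4; nΣy² − (Σy)² = 699636.24 − 695556 = 4080.24
r = -137 / √(356.4 × 4080.24) = -137 / 1205.9011 ≈ -0.114

-0.114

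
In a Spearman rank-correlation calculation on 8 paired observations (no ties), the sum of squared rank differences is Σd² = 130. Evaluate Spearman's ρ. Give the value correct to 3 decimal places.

-0.548

ρ = 1 − 6Σd² / [n(n²−1)] = 1 − 6×130 / (8×63)
  = 1 − 780/504 = 1 − 1.5476 ≈ -0.548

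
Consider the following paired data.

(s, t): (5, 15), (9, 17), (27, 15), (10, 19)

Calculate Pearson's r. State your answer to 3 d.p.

-0.331

n = 4, Σs = 51, Σt = 66, Σs² = 935, Σt² = 1100, Σst = 823
nΣst − ΣsΣt = 3292 − 3366 = -74
nΣs² − (Σs)² = 3740 − 2601 = 1139; nΣt² − (Σt)² = 4400 − 4356 = 44
r = -74 / √(1139 × 44) = -74 / 223.8660 ≈ -0.331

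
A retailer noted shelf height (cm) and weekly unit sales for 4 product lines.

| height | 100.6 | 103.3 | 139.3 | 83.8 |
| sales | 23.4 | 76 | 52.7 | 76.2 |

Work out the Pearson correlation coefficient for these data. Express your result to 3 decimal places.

-0.251

n = 4, Σx = 427, Σy = 228.3, Σx² = 47218.18, Σy² = 14907.29, Σxy = 23931.51
nΣxy − ΣxΣy = 95726.04 − 97484.1 = -1758.06
nΣx² − (Σx)² = 188872.72 − 182329 = 6543.72; nΣy² − (Σy)² = 59629.16 − 52120.89 = 7508.27
r = -1758.06 / √(6543.72 × 7508.27) = -1758.06 / 7009.4234 ≈ -0.251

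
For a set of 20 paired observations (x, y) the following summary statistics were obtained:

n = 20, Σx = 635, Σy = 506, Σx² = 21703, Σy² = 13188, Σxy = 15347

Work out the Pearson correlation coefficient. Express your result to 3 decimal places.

r = (nΣxy − ΣxΣy) / √[(nΣx² − (Σx)²)(nΣy² − (Σy)²)]
Numerator: 20×15347 − 635×506 = -14370
Denominator: √[(434060 − 403225)(263760 − 256036)] = √[30835 × 7724] = 15432.7425
r = -14370 / 15432.7425 ≈ -0.931

-0.931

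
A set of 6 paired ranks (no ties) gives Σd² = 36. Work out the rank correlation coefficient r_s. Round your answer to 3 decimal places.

-0.029

ρ = 1 − 6Σd² / [n(n²−1)] = 1 − 6×36 / (6×35)
  = 1 − 216/210 = 1 − 1.0286 ≈ -0.029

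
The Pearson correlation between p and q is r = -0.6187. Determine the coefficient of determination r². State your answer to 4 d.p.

r² = (-0.6187)² = 0.3828

0.3828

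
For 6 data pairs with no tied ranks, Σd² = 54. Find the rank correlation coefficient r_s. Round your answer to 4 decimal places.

-0.5429

ρ = 1 − 6Σd² / [n(n²−1)] = 1 − 6×54 / (6×35)
  = 1 − 324/210 = 1 − 1.54286 ≈ -0.5429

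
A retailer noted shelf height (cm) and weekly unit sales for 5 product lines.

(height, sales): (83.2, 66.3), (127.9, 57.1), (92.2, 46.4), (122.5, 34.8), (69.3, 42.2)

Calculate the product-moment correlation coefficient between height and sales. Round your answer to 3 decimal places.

-0.122

n = 5, Σx = 495.1, Σy = 246.8, Σx² = 51590.23, Σy² = 12800.94, Σxy = 24284.79
nΣxy − ΣxΣy = 121423.95 − 122190.68 = -766.73
nΣx² − (Σx)² = 257951.15 − 245124.01 = 12827.14; nΣy² − (Σy)² = 64004.7 − 60910.24 = 3094.46
r = -766.73 / √(12827.14 × 3094.46) = -766.73 / 6300.2438 ≈ -0.122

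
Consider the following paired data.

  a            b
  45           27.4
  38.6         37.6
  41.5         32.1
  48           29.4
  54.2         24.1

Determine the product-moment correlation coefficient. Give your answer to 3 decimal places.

-0.912

n = 5, Σa = 227.3, Σb = 150.6, Σa² = 10478.85, Σb² = 4640.1, Σab = 6733.93
nΣab − ΣaΣb = 33669.65 − 34231.38 = -561.73
nΣa² − (Σa)² = 52394.25 − 51665.29 = 728.96; nΣb² − (Σb)² = 23200.5 − 22680.36 = 520.14
r = -561.73 / √(728.96 × 520.14) = -561.73 / 615.7607 ≈ -0.912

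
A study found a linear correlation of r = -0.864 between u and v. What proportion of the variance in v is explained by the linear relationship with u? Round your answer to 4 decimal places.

0.7465

r² = (-0.864)² = 0.7465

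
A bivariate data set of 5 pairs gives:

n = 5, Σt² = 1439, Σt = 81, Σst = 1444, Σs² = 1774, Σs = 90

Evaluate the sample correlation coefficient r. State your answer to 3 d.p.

-0.100

r = (nΣst − ΣsΣt) / √[(nΣs² − (Σs)²)(nΣt² − (Σt)²)]
Numerator: 5×1444 − 90×81 = -70
Denominator: √[(8870 − 8100)(7195 − 6561)] = √[770 × 634] = 698.6988
r = -70 / 698.6988 ≈ -0.100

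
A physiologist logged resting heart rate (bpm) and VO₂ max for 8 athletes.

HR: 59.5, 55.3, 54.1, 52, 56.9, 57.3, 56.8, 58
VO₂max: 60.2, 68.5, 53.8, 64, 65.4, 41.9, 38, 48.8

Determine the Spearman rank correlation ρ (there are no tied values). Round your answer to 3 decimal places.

Rank HR: 8, 3, 2, 1, 5, 6, 4, 7
Rank VO₂max: 5, 8, 4, 6, 7, 2, 1, 3
d = rank(HR) − rank(VO₂max): 3, -5, -2, -5, -2, 4, 3, 4; Σd² = 108
ρ = 1 − 6Σd² / [n(n²−1)] = 1 − 6×108 / (8×63) = 1 − 648/504 ≈ -0.286

-0.286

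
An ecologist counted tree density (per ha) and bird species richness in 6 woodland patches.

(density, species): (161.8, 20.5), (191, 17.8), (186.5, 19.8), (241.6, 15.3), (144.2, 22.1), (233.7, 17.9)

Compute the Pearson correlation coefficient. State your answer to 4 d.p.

n = 6, Σx = 1158.8, Σy = 113.4, Σx² = 231222.38, Σy² = 2172.04, Σxy = 21475.93
nΣxy − ΣxΣy = 128855.58 − 131407.92 = -2552.34
nΣx² − (Σx)² = 1387334.28 − 1342817.44 = 44516.84; nΣy² − (Σy)² = 13032.24 − 12859.56 = 172.68
r = -2552.34 / √(44516.84 × 172.68) = -2552.34 / 2772.5742 ≈ -0.9206

-0.9206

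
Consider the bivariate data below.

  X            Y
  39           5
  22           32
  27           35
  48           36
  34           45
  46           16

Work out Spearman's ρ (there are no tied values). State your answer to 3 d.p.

Rank X: 4, 1, 2, 6, 3, 5
Rank Y: 1, 3, 4, 5, 6, 2
d = rank(X) − rank(Y): 3, -2, -2, 1, -3, 3; Σd² = 36
ρ = 1 − 6Σd² / [n(n²−1)] = 1 − 6×36 / (6×35) = 1 − 216/210 ≈ -0.029

-0.029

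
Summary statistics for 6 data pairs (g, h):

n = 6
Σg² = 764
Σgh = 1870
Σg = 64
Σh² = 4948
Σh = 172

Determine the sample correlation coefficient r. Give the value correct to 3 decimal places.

r = (nΣgh − ΣgΣh) / √[(nΣg² − (Σg)²)(nΣh² − (Σh)²)]
Numerator: 6×1870 − 64×172 = 212
Denominator: √[(4584 − 4096)(29688 − 29584)] = √[488 × 104] = 225.2820
r = 212 / 225.2820 ≈ 0.941

0.941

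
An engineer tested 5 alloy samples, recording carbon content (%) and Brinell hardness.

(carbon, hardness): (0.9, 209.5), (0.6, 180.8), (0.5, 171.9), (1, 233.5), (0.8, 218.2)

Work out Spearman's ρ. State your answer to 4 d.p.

0.9000

Rank carbon: 4, 2, 1, 5, 3
Rank hardness: 3, 2, 1, 5, 4
d = rank(carbon) − rank(hardness): 1, 0, 0, 0, -1; Σd² = 2
ρ = 1 − 6Σd² / [n(n²−1)] = 1 − 6×2 / (5×24) = 1 − 12/120 ≈ 0.9000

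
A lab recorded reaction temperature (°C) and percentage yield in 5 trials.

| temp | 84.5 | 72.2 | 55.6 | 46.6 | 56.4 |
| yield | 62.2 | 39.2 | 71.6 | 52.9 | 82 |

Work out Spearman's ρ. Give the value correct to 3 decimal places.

Rank temp: 5, 4, 2, 1, 3
Rank yield: 3, 1, 4, 2, 5
d = rank(temp) − rank(yield): 2, 3, -2, -1, -2; Σd² = 22
ρ = 1 − 6Σd² / [n(n²−1)] = 1 − 6×22 / (5×24) = 1 − 132/120 ≈ -0.100

-0.100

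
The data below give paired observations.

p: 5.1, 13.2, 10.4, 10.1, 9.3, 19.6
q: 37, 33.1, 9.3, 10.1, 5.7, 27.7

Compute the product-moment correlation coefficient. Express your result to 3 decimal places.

n = 6, Σp = 67.7, Σq = 122.9, Σp² = 881.07, Σq² = 3452.89, Σpq = 1420.28
nΣpq − ΣpΣq = 8521.68 − 8320.33 = 201.35
nΣp² − (Σp)² = 5286.42 − 4583.29 = 703.13; nΣq² − (Σq)² = 20717.34 − 15104.41 = 5612.93
r = 201.35 / √(703.13 × 5612.93) = 201.35 / 1986.6100 ≈ 0.101

0.101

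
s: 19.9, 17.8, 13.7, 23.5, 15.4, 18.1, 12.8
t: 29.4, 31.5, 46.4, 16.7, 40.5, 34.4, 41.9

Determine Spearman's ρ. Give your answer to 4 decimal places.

Rank s: 6, 4, 2, 7, 3, 5, 1
Rank t: 2, 3, 7, 1, 5, 4, 6
d = rank(s) − rank(t): 4, 1, -5, 6, -2, 1, -5; Σd² = 108
ρ = 1 − 6Σd² / [n(n²−1)] = 1 − 6×108 / (7×48) = 1 − 648/336 ≈ -0.9286

-0.9286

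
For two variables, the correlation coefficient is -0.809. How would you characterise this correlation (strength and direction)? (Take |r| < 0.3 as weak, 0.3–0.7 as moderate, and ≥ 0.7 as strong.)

r = -0.809 < 0 so the relationship is negative.
|r| = 0.809, which falls in the strong range.

strong negative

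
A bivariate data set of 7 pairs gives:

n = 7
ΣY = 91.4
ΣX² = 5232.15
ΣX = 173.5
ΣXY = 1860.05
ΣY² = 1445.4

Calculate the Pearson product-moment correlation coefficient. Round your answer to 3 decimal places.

-0.837

r = (nΣXY − ΣXΣY) / √[(nΣX² − (ΣX)²)(nΣY² − (ΣY)²)]
Numerator: 7×1860.05 − 173.5×91.4 = -2837.55
Denominator: √[(36625.05 − 30102.25)(10117.8 − 8353.96)] = √[6522.8 × 1763.84] = 3391.9280
r = -2837.55 / 3391.9280 ≈ -0.837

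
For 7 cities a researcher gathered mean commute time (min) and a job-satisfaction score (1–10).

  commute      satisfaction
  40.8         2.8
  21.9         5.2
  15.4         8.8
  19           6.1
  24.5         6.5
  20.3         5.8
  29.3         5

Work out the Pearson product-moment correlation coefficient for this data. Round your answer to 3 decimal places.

n = 7, Σx = 171.2, Σy = 40.2, Σx² = 4613.24, Σy² = 250.42, Σxy = 903.03
nΣxy − ΣxΣy = 6321.21 − 6882.24 = -561.03
nΣx² − (Σx)² = 32292.68 − 29309.44 = 2983.24; nΣy² − (Σy)² = 1752.94 − 1616.04 = 136.9
r = -561.03 / √(2983.24 × 136.9) = -561.03 / 639.0662 ≈ -0.878

-0.878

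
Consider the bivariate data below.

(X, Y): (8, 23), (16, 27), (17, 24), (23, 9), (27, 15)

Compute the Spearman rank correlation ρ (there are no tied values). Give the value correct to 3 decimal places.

-0.600

Rank X: 1, 2, 3, 4, 5
Rank Y: 3, 5, 4, 1, 2
d = rank(X) − rank(Y): -2, -3, -1, 3, 3; Σd² = 32
ρ = 1 − 6Σd² / [n(n²−1)] = 1 − 6×32 / (5×24) = 1 − 192/120 ≈ -0.600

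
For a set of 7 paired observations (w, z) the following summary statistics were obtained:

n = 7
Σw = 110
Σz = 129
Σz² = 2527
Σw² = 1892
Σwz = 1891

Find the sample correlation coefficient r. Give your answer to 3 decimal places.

-0.870

r = (nΣwz − ΣwΣz) / √[(nΣw² − (Σw)²)(nΣz² − (Σz)²)]
Numerator: 7×1891 − 110×129 = -953
Denominator: √[(13244 − 12100)(17689 − 16641)] = √[1144 × 1048] = 1094.9484
r = -953 / 1094.9484 ≈ -0.870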